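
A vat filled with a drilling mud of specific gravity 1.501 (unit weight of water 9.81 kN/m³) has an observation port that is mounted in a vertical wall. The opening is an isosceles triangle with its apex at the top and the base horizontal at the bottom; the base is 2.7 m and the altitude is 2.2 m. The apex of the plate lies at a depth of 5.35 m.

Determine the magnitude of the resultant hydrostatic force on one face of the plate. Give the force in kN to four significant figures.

F ≈ 298.1 kN

γ = 1.501 × 9.81 = 14.72481 kN/m³.
With the apex up, the centroid sits 2h/3 = 2 × 2.2/3 = 1.46667 m below the apex, so the centroid depth is h_c = 5.35 + 1.46667 = 6.81667 m.
A = ½ × 2.7 × 2.2 = 2.97 m².
Resultant F = γ·h_c·A = 14.72481 × 6.81667 × 2.97 = 298.111 kN.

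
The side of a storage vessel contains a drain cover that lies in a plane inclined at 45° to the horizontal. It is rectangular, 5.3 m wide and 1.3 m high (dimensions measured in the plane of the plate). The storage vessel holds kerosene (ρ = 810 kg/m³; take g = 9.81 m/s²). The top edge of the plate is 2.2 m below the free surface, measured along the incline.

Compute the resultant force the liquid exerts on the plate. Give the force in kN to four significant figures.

γ = ρg = 810 × 9.81 / 1000 = 7.9461 kN/m³.
Let θ = 45° be the plate's angle to the horizontal; measure y along the incline from where the plane meets the free surface. Vertical depth h = y·sinθ with sinθ = 0.707107.
The centroid lies 1.3/2 = 0.65 m below the top edge, so y_c = 2.2 + 0.65 = 2.85 m and h_c = 2.85 × 0.707107 = 2.01525 m.
A = 5.3 × 1.3 = 6.89 m².
Resultant F = γ·h_c·A = 7.9461 × 2.01525 × 6.89 = 110.332 kN.

F ≈ 110.3 kN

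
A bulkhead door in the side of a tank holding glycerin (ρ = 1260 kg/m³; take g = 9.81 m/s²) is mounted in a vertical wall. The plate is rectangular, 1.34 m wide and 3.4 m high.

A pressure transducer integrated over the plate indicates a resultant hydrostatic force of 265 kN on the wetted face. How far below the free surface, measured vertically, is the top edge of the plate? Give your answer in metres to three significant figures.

d_top ≈ 3.01 m

γ = ρg = 1260 × 9.81 / 1000 = 12.3606 kN/m³.
A = 1.34 × 3.4 = 4.556 m².
From F = γ·h_c·A, the centroid depth is h_c = 265/(12.3606 × 4.556) = 4.70568 m.
The centroid lies 3.4/2 = 1.7 m below the top edge, so the top edge sits at h_top = 4.70568 − 1.7 = 3.00568 m below the surface.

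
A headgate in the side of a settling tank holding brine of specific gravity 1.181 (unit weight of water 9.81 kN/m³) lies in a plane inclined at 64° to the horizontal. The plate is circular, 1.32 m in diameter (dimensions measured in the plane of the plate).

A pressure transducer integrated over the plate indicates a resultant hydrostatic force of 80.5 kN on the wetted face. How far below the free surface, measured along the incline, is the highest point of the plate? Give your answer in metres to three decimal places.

y_top ≈ 4.989 m

γ = 1.181 × 9.81 = 11.58561 kN/m³.
A = π(0.66)² = 1.36848 m².
From F = γ·h_c·A, the centroid depth is h_c = 80.5/(11.58561 × 1.36848) = 5.07737 m.
Let θ = 64° be the plate's angle to the horizontal; measure y along the incline from where the plane meets the free surface. Vertical depth h = y·sinθ with sinθ = 0.898794.
Along the incline, y_c = h_c/sinθ = 5.07737/0.898794 = 5.64909 m.
The centroid is at the centre, 0.66 m below the top of the plate, so the highest point sits at y_top = 5.64909 − 0.66 = 4.98909 m along the incline.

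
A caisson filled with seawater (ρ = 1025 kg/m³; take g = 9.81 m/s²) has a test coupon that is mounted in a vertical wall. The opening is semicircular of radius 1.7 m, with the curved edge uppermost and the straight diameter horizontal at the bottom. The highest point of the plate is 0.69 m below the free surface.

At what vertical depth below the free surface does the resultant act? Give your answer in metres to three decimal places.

h_p = 1.790 m

γ = ρg = 1025 × 9.81 / 1000 = 10.05525 kN/m³.
The centroid lies 4r/(3π) = 0.721502 m above the diameter, so r − 4r/(3π) = 1.7 − 0.721502 = 0.978498 m below the topmost point, so the centroid depth is h_c = 0.69 + 0.978498 = 1.6685 m.
A = πr²/2 = π × 1.7²/2 = 4.5396 m².
Resultant F = γ·h_c·A = 10.05525 × 1.6685 × 4.5396 = 76.1617 kN.
I_c = (π/8 − 8/(9π))·r⁴ = 0.109757 × 1.7⁴ = 0.916701 m⁴.
Centre of pressure: y_p = y_c + I_c/(y_c·A) = 1.6685 + 0.916701/(1.6685 × 4.5396) = 1.6685 + 0.121027 = 1.78953 m along the plane.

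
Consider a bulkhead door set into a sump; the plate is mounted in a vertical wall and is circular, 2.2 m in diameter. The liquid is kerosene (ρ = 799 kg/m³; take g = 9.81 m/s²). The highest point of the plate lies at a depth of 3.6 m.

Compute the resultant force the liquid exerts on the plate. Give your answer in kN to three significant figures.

F ≈ 140 kN

γ = ρg = 799 × 9.81 / 1000 = 7.83819 kN/m³.
The centroid is at the centre, 1.1 m below the top of the plate, so the centroid depth is h_c = 3.6 + 1.1 = 4.7 m.
A = π(1.1)² = 3.80133 m².
Resultant F = γ·h_c·A = 7.83819 × 4.7 × 3.80133 = 140.039 kN.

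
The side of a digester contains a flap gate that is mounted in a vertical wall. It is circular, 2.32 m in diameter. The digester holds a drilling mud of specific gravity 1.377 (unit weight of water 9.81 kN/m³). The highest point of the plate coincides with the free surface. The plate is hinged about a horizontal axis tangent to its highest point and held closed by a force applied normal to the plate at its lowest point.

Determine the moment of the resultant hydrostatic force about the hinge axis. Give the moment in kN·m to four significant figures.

γ = 1.377 × 9.81 = 13.50837 kN/m³.
The centroid is at the centre, 1.16 m below the top of the plate, so the centroid depth is h_c = 1.16 m.
A = π(1.16)² = 4.22733 m².
Resultant F = γ·h_c·A = 13.50837 × 1.16 × 4.22733 = 66.241 kN.
I_c = πr⁴/4 = π × 1.16⁴/4 = 1.42207 m⁴.
Centre of pressure: y_p = y_c + I_c/(y_c·A) = 1.16 + 1.42207/(1.16 × 4.22733) = 1.16 + 0.289999 = 1.45 m along the plane.
The resultant acts 1.16 + 0.289999 = 1.45 m (along the plate) below the hinge at the top edge, so the moment about the hinge is M = F × 1.45 = 66.241 × 1.45 = 96.0494 kN·m.

M ≈ 96.05 kN·m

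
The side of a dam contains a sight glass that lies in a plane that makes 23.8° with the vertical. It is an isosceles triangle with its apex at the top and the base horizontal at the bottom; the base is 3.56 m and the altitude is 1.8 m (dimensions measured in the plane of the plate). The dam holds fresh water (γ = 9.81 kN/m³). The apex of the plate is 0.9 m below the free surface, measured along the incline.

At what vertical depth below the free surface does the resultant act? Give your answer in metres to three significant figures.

h_p = 2.00 m

γ = 9.81 kN/m³.
The plate makes 23.8° with the vertical, i.e. θ = 90° − 23.8° = 66.2° to the horizontal. Measuring y along the incline from the free-surface line, vertical depth h = y·sinθ with sinθ = 0.914960.
With the apex up, the centroid sits 2h/3 = 2 × 1.8/3 = 1.2 m below the apex, so y_c = 0.9 + 1.2 = 2.1 m and h_c = 2.1 × 0.914960 = 1.92142 m.
A = ½ × 3.56 × 1.8 = 3.204 m².
Resultant F = γ·h_c·A = 9.81 × 1.92142 × 3.204 = 60.3926 kN.
I_c = b·h³/36 = 3.56 × 1.8³/36 = 0.57672 m⁴.
Centre of pressure: y_p = y_c + I_c/(y_c·A) = 2.1 + 0.57672/(2.1 × 3.204) = 2.1 + 0.0857143 = 2.18571 m along the plane.
Vertically, h_p = y_p·sinθ = 2.18571 × 0.914960 = 1.99984 m.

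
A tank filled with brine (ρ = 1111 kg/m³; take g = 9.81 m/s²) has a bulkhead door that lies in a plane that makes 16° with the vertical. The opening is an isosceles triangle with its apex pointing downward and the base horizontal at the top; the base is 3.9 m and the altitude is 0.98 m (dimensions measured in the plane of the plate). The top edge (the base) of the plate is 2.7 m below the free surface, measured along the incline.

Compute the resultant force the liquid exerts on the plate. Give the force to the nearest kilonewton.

F ≈ 61 kN

γ = ρg = 1111 × 9.81 / 1000 = 10.89891 kN/m³.
The plate makes 16° with the vertical, i.e. θ = 90° − 16° = 74° to the horizontal. Measuring y along the incline from the free-surface line, vertical depth h = y·sinθ with sinθ = 0.961262.
With the apex down, the centroid sits h/3 = 0.98/3 = 0.326667 m below the base (the top edge), so y_c = 2.7 + 0.326667 = 3.02667 m and h_c = 3.02667 × 0.961262 = 2.90942 m.
A = ½ × 3.9 × 0.98 = 1.911 m².
Resultant F = γ·h_c·A = 10.89891 × 2.90942 × 1.911 = 60.5969 kN.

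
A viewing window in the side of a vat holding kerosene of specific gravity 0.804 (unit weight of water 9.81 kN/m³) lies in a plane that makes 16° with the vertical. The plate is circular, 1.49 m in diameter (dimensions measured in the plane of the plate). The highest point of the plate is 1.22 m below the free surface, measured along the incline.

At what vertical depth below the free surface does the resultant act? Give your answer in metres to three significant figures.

h_p = 1.96 m

γ = 0.804 × 9.81 = 7.88724 kN/m³.
The plate makes 16° with the vertical, i.e. θ = 90° − 16° = 74° to the horizontal. Measuring y along the incline from the free-surface line, vertical depth h = y·sinθ with sinθ = 0.961262.
The centroid is at the centre, 0.745 m below the top of the plate, so y_c = 1.22 + 0.745 = 1.965 m and h_c = 1.965 × 0.961262 = 1.88888 m.
A = π(0.745)² = 1.74366 m².
Resultant F = γ·h_c·A = 7.88724 × 1.88888 × 1.74366 = 25.9771 kN.
I_c = πr⁴/4 = π × 0.745⁴/4 = 0.241944 m⁴.
Centre of pressure: y_p = y_c + I_c/(y_c·A) = 1.965 + 0.241944/(1.965 × 1.74366) = 1.965 + 0.0706139 = 2.03561 m along the plane.
Vertically, h_p = y_p·sinθ = 2.03561 × 0.961262 = 1.95675 m.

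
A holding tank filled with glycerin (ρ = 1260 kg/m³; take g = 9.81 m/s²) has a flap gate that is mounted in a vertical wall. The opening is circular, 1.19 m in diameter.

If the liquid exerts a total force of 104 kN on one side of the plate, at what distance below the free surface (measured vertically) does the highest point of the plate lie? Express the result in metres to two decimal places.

d_top ≈ 6.97 m

γ = ρg = 1260 × 9.81 / 1000 = 12.3606 kN/m³.
A = π(0.595)² = 1.1122 m².
From F = γ·h_c·A, the centroid depth is h_c = 104/(12.3606 × 1.1122) = 7.56503 m.
The centroid is at the centre, 0.595 m below the top of the plate, so the highest point sits at h_top = 7.56503 − 0.595 = 6.97003 m below the surface.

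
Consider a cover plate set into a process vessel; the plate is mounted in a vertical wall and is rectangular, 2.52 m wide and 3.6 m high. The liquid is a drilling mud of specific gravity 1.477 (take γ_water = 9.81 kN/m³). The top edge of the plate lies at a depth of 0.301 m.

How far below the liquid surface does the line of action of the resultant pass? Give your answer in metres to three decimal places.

γ = 1.477 × 9.81 = 14.48937 kN/m³.
The centroid lies 3.6/2 = 1.8 m below the top edge, so the centroid depth is h_c = 0.301 + 1.8 = 2.101 m.
A = 2.52 × 3.6 = 9.072 m².
Resultant F = γ·h_c·A = 14.48937 × 2.101 × 9.072 = 276.171 kN.
I_c = b·h³/12 = 2.52 × 3.6³/12 = 9.79776 m⁴.
Centre of pressure: y_p = y_c + I_c/(y_c·A) = 2.101 + 9.79776/(2.101 × 9.072) = 2.101 + 0.514041 = 2.61504 m along the plane.

h_p = 2.615 m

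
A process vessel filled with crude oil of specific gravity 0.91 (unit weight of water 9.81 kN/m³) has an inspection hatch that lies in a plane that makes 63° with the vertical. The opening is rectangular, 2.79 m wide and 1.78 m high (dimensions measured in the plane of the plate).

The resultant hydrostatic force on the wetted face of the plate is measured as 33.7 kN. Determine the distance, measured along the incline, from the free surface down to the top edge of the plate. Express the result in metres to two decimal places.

y_top ≈ 0.78 m

γ = 0.91 × 9.81 = 8.9271 kN/m³.
A = 2.79 × 1.78 = 4.9662 m².
From F = γ·h_c·A, the centroid depth is h_c = 33.7/(8.9271 × 4.9662) = 0.760143 m.
The plate makes 63° with the vertical, i.e. θ = 90° − 63° = 27° to the horizontal. Measuring y along the incline from the free-surface line, vertical depth h = y·sinθ with sinθ = 0.453990.
Along the incline, y_c = h_c/sinθ = 0.760143/0.453990 = 1.67436 m.
The centroid lies 1.78/2 = 0.89 m below the top edge, so the top edge sits at y_top = 1.67436 − 0.89 = 0.78436 m along the incline.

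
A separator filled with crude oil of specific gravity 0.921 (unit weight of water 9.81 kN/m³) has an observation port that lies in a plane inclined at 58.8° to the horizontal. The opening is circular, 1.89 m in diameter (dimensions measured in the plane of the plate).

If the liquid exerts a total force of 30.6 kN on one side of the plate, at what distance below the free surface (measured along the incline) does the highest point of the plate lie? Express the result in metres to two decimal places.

y_top ≈ 0.47 m

γ = 0.921 × 9.81 = 9.03501 kN/m³.
A = π(0.945)² = 2.80552 m².
From F = γ·h_c·A, the centroid depth is h_c = 30.6/(9.03501 × 2.80552) = 1.2072 m.
Let θ = 58.8° be the plate's angle to the horizontal; measure y along the incline from where the plane meets the free surface. Vertical depth h = y·sinθ with sinθ = 0.855364.
Along the incline, y_c = h_c/sinθ = 1.2072/0.855364 = 1.41133 m.
The centroid is at the centre, 0.945 m below the top of the plate, so the highest point sits at y_top = 1.41133 − 0.945 = 0.46633 m along the incline.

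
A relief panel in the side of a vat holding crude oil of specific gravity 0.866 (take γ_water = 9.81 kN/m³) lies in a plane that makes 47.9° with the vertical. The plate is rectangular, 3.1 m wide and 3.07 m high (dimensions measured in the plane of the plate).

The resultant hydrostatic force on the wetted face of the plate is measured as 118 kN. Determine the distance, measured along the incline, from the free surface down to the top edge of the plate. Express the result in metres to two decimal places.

γ = 0.866 × 9.81 = 8.49546 kN/m³.
A = 3.1 × 3.07 = 9.517 m².
From F = γ·h_c·A, the centroid depth is h_c = 118/(8.49546 × 9.517) = 1.45947 m.
The plate makes 47.9° with the vertical, i.e. θ = 90° − 47.9° = 42.1° to the horizontal. Measuring y along the incline from the free-surface line, vertical depth h = y·sinθ with sinθ = 0.670427.
Along the incline, y_c = h_c/sinθ = 1.45947/0.670427 = 2.17693 m.
The centroid lies 3.07/2 = 1.535 m below the top edge, so the top edge sits at y_top = 2.17693 − 1.535 = 0.64193 m along the incline.

y_top ≈ 0.64 m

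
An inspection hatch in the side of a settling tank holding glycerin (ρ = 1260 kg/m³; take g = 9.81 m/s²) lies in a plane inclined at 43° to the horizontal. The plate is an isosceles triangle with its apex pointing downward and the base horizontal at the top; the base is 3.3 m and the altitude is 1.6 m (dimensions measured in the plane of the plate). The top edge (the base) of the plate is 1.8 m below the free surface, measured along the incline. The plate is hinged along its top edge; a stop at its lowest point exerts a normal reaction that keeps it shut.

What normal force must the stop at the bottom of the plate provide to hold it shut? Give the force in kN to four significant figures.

P ≈ 19.29 kN

γ = ρg = 1260 × 9.81 / 1000 = 12.3606 kN/m³.
Let θ = 43° be the plate's angle to the horizontal; measure y along the incline from where the plane meets the free surface. Vertical depth h = y·sinθ with sinθ = 0.681998.
With the apex down, the centroid sits h/3 = 1.6/3 = 0.533333 m below the base (the top edge), so y_c = 1.8 + 0.533333 = 2.33333 m and h_c = 2.33333 × 0.681998 = 1.59133 m.
A = ½ × 3.3 × 1.6 = 2.64 m².
Resultant F = γ·h_c·A = 12.3606 × 1.59133 × 2.64 = 51.9283 kN.
I_c = b·h³/36 = 3.3 × 1.6³/36 = 0.375467 m⁴.
Centre of pressure: y_p = y_c + I_c/(y_c·A) = 2.33333 + 0.375467/(2.33333 × 2.64) = 2.33333 + 0.0609525 = 2.39428 m along the plane.
The resultant acts 0.533333 + 0.0609525 = 0.594285 m (along the plate) below the hinge at the top edge, so the moment about the hinge is M = F × 0.594285 = 51.9283 × 0.594285 = 30.8602 kN·m.
A normal force at the bottom, 1.6 m from the hinge, must supply this moment: P = 30.8602/1.6 = 19.2876 kN.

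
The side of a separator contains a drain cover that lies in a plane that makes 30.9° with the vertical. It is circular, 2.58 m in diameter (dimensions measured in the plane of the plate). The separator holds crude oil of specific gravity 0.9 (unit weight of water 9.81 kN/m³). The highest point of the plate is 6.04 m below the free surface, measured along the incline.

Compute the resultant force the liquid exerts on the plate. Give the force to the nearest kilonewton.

γ = 0.9 × 9.81 = 8.829 kN/m³.
The plate makes 30.9° with the vertical, i.e. θ = 90° − 30.9° = 59.1° to the horizontal. Measuring y along the incline from the free-surface line, vertical depth h = y·sinθ with sinθ = 0.858065.
The centroid is at the centre, 1.29 m below the top of the plate, so y_c = 6.04 + 1.29 = 7.33 m and h_c = 7.33 × 0.858065 = 6.28962 m.
A = π(1.29)² = 5.22792 m².
Resultant F = γ·h_c·A = 8.829 × 6.28962 × 5.22792 = 290.312 kN.

F ≈ 290 kN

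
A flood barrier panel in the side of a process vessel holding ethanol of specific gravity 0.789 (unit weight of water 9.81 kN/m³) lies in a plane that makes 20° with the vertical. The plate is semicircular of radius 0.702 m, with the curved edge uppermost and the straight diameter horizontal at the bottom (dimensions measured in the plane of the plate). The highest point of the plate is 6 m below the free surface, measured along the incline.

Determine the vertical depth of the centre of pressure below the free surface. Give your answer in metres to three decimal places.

γ = 0.789 × 9.81 = 7.74009 kN/m³.
The plate makes 20° with the vertical, i.e. θ = 90° − 20° = 70° to the horizontal. Measuring y along the incline from the free-surface line, vertical depth h = y·sinθ with sinθ = 0.939693.
The centroid lies 4r/(3π) = 0.297938 m above the diameter, so r − 4r/(3π) = 0.702 − 0.297938 = 0.404062 m below the topmost point, so y_c = 6 + 0.404062 = 6.40406 m and h_c = 6.40406 × 0.939693 = 6.01785 m.
A = πr²/2 = π × 0.702²/2 = 0.774095 m².
Resultant F = γ·h_c·A = 7.74009 × 6.01785 × 0.774095 = 36.0563 kN.
I_c = (π/8 − 8/(9π))·r⁴ = 0.109757 × 0.702⁴ = 0.0266551 m⁴.
Centre of pressure: y_p = y_c + I_c/(y_c·A) = 6.40406 + 0.0266551/(6.40406 × 0.774095) = 6.40406 + 0.00537688 = 6.40944 m along the plane.
Vertically, h_p = y_p·sinθ = 6.40944 × 0.939693 = 6.02291 m.

h_p = 6.023 m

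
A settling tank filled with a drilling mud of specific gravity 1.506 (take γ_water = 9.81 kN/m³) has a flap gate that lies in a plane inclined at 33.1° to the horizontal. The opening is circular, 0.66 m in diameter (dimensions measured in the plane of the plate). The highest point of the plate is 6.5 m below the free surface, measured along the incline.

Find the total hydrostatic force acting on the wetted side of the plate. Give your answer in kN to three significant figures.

F ≈ 18.9 kN

γ = 1.506 × 9.81 = 14.77386 kN/m³.
Let θ = 33.1° be the plate's angle to the horizontal; measure y along the incline from where the plane meets the free surface. Vertical depth h = y·sinθ with sinθ = 0.546102.
The centroid is at the centre, 0.33 m below the top of the plate, so y_c = 6.5 + 0.33 = 6.83 m and h_c = 6.83 × 0.546102 = 3.72988 m.
A = π(0.33)² = 0.342119 m².
Resultant F = γ·h_c·A = 14.77386 × 3.72988 × 0.342119 = 18.8524 kN.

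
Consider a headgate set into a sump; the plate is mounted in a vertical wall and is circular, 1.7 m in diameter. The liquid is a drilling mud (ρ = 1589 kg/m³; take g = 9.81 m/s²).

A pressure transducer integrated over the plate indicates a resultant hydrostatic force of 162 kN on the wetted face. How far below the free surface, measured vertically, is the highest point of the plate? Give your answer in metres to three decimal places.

d_top ≈ 3.729 m

γ = ρg = 1589 × 9.81 / 1000 = 15.58809 kN/m³.
A = π(0.85)² = 2.2698 m².
From F = γ·h_c·A, the centroid depth is h_c = 162/(15.58809 × 2.2698) = 4.57862 m.
The centroid is at the centre, 0.85 m below the top of the plate, so the highest point sits at h_top = 4.57862 − 0.85 = 3.72862 m below the surface.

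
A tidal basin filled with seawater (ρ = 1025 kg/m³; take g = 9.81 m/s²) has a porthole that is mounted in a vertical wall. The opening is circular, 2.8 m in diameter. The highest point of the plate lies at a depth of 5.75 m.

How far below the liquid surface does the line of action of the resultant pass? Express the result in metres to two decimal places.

γ = ρg = 1025 × 9.81 / 1000 = 10.05525 kN/m³.
The centroid is at the centre, 1.4 m below the top of the plate, so the centroid depth is h_c = 5.75 + 1.4 = 7.15 m.
A = π(1.4)² = 6.15752 m².
Resultant F = γ·h_c·A = 10.05525 × 7.15 × 6.15752 = 442.695 kN.
I_c = πr⁴/4 = π × 1.4⁴/4 = 3.01719 m⁴.
Centre of pressure: y_p = y_c + I_c/(y_c·A) = 7.15 + 3.01719/(7.15 × 6.15752) = 7.15 + 0.0685316 = 7.21853 m along the plane.

h_p = 7.22 m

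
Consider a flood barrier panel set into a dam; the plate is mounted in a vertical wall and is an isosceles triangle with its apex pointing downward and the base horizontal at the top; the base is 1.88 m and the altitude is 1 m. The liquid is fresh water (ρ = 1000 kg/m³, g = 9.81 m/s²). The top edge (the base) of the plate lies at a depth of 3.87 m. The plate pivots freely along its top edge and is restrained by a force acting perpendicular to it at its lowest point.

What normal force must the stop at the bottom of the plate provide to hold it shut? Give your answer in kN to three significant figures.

P ≈ 13.4 kN

γ = ρg = 1000 × 9.81 = 9810 N/m³ = 9.81 kN/m³.
With the apex down, the centroid sits h/3 = 1/3 = 0.333333 m below the base (the top edge), so the centroid depth is h_c = 3.87 + 0.333333 = 4.20333 m.
A = ½ × 1.88 × 1 = 0.94 m².
Resultant F = γ·h_c·A = 9.81 × 4.20333 × 0.94 = 38.7606 kN.
I_c = b·h³/36 = 1.88 × 1³/36 = 0.0522222 m⁴.
Centre of pressure: y_p = y_c + I_c/(y_c·A) = 4.20333 + 0.0522222/(4.20333 × 0.94) = 4.20333 + 0.013217 = 4.21655 m along the plane.
The resultant acts 0.333333 + 0.013217 = 0.34655 m (along the plate) below the hinge at the top edge, so the moment about the hinge is M = F × 0.34655 = 38.7606 × 0.34655 = 13.4325 kN·m.
A normal force at the bottom, 1 m from the hinge, must supply this moment: P = 13.4325/1 = 13.4325 kN.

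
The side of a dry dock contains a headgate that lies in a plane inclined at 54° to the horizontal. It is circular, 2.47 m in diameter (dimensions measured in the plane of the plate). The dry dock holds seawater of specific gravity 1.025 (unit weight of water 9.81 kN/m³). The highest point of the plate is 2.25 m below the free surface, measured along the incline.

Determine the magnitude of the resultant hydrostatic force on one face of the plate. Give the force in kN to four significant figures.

F ≈ 135.8 kN

γ = 1.025 × 9.81 = 10.05525 kN/m³.
Let θ = 54° be the plate's angle to the horizontal; measure y along the incline from where the plane meets the free surface. Vertical depth h = y·sinθ with sinθ = 0.809017.
The centroid is at the centre, 1.235 m below the top of the plate, so y_c = 2.25 + 1.235 = 3.485 m and h_c = 3.485 × 0.809017 = 2.81942 m.
A = π(1.235)² = 4.79164 m².
Resultant F = γ·h_c·A = 10.05525 × 2.81942 × 4.79164 = 135.843 kN.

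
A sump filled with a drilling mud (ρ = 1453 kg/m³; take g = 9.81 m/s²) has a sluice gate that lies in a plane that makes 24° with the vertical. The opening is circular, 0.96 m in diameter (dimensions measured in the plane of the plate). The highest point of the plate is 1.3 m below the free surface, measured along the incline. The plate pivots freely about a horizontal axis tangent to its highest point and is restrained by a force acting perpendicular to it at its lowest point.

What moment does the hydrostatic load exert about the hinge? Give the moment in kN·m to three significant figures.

M ≈ 8.60 kN·m

γ = ρg = 1453 × 9.81 / 1000 = 14.25393 kN/m³.
The plate makes 24° with the vertical, i.e. θ = 90° − 24° = 66° to the horizontal. Measuring y along the incline from the free-surface line, vertical depth h = y·sinθ with sinθ = 0.913545.
The centroid is at the centre, 0.48 m below the top of the plate, so y_c = 1.3 + 0.48 = 1.78 m and h_c = 1.78 × 0.913545 = 1.62611 m.
A = π(0.48)² = 0.723823 m².
Resultant F = γ·h_c·A = 14.25393 × 1.62611 × 0.723823 = 16.7771 kN.
I_c = πr⁴/4 = π × 0.48⁴/4 = 0.0416922 m⁴.
Centre of pressure: y_p = y_c + I_c/(y_c·A) = 1.78 + 0.0416922/(1.78 × 0.723823) = 1.78 + 0.0323595 = 1.81236 m along the plane.
The resultant acts 0.48 + 0.0323595 = 0.512359 m (along the plate) below the hinge at the top edge, so the moment about the hinge is M = F × 0.512359 = 16.7771 × 0.512359 = 8.5959 kN·m.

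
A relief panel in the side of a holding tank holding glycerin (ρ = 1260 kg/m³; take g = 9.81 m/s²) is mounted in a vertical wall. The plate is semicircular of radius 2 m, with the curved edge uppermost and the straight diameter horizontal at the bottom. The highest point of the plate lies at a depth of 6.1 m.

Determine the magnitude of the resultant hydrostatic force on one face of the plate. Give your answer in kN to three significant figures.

γ = ρg = 1260 × 9.81 / 1000 = 12.3606 kN/m³.
The centroid lies 4r/(3π) = 0.848826 m above the diameter, so r − 4r/(3π) = 2 − 0.848826 = 1.15117 m below the topmost point, so the centroid depth is h_c = 6.1 + 1.15117 = 7.25117 m.
A = πr²/2 = π × 2²/2 = 6.28319 m².
Resultant F = γ·h_c·A = 12.3606 × 7.25117 × 6.28319 = 563.155 kN.

F ≈ 563 kN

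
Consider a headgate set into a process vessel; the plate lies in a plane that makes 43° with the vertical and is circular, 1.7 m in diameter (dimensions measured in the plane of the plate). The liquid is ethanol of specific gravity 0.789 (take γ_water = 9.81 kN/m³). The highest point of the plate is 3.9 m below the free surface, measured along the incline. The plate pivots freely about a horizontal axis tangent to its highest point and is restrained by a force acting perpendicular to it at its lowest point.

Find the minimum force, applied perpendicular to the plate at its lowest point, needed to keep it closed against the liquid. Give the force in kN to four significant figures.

P ≈ 31.88 kN

γ = 0.789 × 9.81 = 7.74009 kN/m³.
The plate makes 43° with the vertical, i.e. θ = 90° − 43° = 47° to the horizontal. Measuring y along the incline from the free-surface line, vertical depth h = y·sinθ with sinθ = 0.731354.
The centroid is at the centre, 0.85 m below the top of the plate, so y_c = 3.9 + 0.85 = 4.75 m and h_c = 4.75 × 0.731354 = 3.47393 m.
A = π(0.85)² = 2.2698 m².
Resultant F = γ·h_c·A = 7.74009 × 3.47393 × 2.2698 = 61.0316 kN.
I_c = πr⁴/4 = π × 0.85⁴/4 = 0.409983 m⁴.
Centre of pressure: y_p = y_c + I_c/(y_c·A) = 4.75 + 0.409983/(4.75 × 2.2698) = 4.75 + 0.0380264 = 4.78803 m along the plane.
The resultant acts 0.85 + 0.0380264 = 0.888026 m (along the plate) below the hinge at the top edge, so the moment about the hinge is M = F × 0.888026 = 61.0316 × 0.888026 = 54.1976 kN·m.
A normal force at the bottom, 1.7 m from the hinge, must supply this moment: P = 54.1976/1.7 = 31.8809 kN.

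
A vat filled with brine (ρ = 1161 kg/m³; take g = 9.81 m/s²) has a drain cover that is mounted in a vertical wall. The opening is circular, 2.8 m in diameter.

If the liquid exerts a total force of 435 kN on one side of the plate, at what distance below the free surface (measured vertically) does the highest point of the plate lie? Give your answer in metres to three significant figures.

γ = ρg = 1161 × 9.81 / 1000 = 11.38941 kN/m³.
A = π(1.4)² = 6.15752 m².
From F = γ·h_c·A, the centroid depth is h_c = 435/(11.38941 × 6.15752) = 6.20272 m.
The centroid is at the centre, 1.4 m below the top of the plate, so the highest point sits at h_top = 6.20272 − 1.4 = 4.80272 m below the surface.

d_top ≈ 4.80 m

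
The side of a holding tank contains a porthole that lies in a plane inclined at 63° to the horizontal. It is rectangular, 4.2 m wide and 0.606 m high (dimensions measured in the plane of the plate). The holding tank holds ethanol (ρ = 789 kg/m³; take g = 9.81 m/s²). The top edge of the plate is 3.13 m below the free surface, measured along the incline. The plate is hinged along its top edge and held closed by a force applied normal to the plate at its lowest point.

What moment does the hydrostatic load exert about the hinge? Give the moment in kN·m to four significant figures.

M ≈ 18.80 kN·m

γ = ρg = 789 × 9.81 / 1000 = 7.74009 kN/m³.
Let θ = 63° be the plate's angle to the horizontal; measure y along the incline from where the plane meets the free surface. Vertical depth h = y·sinθ with sinθ = 0.891007.
The centroid lies 0.606/2 = 0.303 m below the top edge, so y_c = 3.13 + 0.303 = 3.433 m and h_c = 3.433 × 0.891007 = 3.05883 m.
A = 4.2 × 0.606 = 2.5452 m².
Resultant F = γ·h_c·A = 7.74009 × 3.05883 × 2.5452 = 60.2592 kN.
I_c = b·h³/12 = 4.2 × 0.606³/12 = 0.0778908 m⁴.
Centre of pressure: y_p = y_c + I_c/(y_c·A) = 3.433 + 0.0778908/(3.433 × 2.5452) = 3.433 + 0.00891437 = 3.44191 m along the plane.
The resultant acts 0.303 + 0.00891437 = 0.311914 m (along the plate) below the hinge at the top edge, so the moment about the hinge is M = F × 0.311914 = 60.2592 × 0.311914 = 18.7957 kN·m.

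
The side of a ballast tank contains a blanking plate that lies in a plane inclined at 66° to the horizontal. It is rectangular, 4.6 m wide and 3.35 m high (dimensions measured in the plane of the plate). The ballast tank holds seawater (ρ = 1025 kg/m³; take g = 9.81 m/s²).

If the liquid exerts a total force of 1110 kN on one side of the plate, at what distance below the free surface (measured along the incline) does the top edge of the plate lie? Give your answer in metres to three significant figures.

γ = ρg = 1025 × 9.81 / 1000 = 10.05525 kN/m³.
A = 4.6 × 3.35 = 15.41 m².
From F = γ·h_c·A, the centroid depth is h_c = 1110/(10.05525 × 15.41) = 7.16354 m.
Let θ = 66° be the plate's angle to the horizontal; measure y along the incline from where the plane meets the free surface. Vertical depth h = y·sinθ with sinθ = 0.913545.
Along the incline, y_c = h_c/sinθ = 7.16354/0.913545 = 7.84147 m.
The centroid lies 3.35/2 = 1.675 m below the top edge, so the top edge sits at y_top = 7.84147 − 1.675 = 6.16647 m along the incline.

y_top ≈ 6.17 m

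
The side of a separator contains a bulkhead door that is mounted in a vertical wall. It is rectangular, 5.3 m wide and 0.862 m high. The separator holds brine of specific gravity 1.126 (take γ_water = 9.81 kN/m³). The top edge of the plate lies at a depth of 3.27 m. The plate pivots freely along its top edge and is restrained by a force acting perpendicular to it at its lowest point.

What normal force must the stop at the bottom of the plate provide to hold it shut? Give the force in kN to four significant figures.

P ≈ 97.01 kN

γ = 1.126 × 9.81 = 11.04606 kN/m³.
The centroid lies 0.862/2 = 0.431 m below the top edge, so the centroid depth is h_c = 3.27 + 0.431 = 3.701 m.
A = 5.3 × 0.862 = 4.5686 m².
Resultant F = γ·h_c·A = 11.04606 × 3.701 × 4.5686 = 186.771 kN.
I_c = b·h³/12 = 5.3 × 0.862³/12 = 0.282889 m⁴.
Centre of pressure: y_p = y_c + I_c/(y_c·A) = 3.701 + 0.282889/(3.701 × 4.5686) = 3.701 + 0.0167307 = 3.71773 m along the plane.
The resultant acts 0.431 + 0.0167307 = 0.447731 m (along the plate) below the hinge at the top edge, so the moment about the hinge is M = F × 0.447731 = 186.771 × 0.447731 = 83.6232 kN·m.
A normal force at the bottom, 0.862 m from the hinge, must supply this moment: P = 83.6232/0.862 = 97.0107 kN.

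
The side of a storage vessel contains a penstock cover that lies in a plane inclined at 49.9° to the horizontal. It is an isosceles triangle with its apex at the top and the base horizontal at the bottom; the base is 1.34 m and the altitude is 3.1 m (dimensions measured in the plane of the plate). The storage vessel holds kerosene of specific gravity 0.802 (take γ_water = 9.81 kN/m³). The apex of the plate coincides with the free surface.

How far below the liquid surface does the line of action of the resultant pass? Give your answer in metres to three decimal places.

γ = 0.802 × 9.81 = 7.86762 kN/m³.
Let θ = 49.9° be the plate's angle to the horizontal; measure y along the incline from where the plane meets the free surface. Vertical depth h = y·sinθ with sinθ = 0.764921.
With the apex up, the centroid sits 2h/3 = 2 × 3.1/3 = 2.06667 m below the apex, so y_c = 2.06667 m and h_c = 2.06667 × 0.764921 = 1.58084 m.
A = ½ × 1.34 × 3.1 = 2.077 m².
Resultant F = γ·h_c·A = 7.86762 × 1.58084 × 2.077 = 25.8326 kN.
I_c = b·h³/36 = 1.34 × 3.1³/36 = 1.10889 m⁴.
Centre of pressure: y_p = y_c + I_c/(y_c·A) = 2.06667 + 1.10889/(2.06667 × 2.077) = 2.06667 + 0.258334 = 2.325 m along the plane.
Vertically, h_p = y_p·sinθ = 2.325 × 0.764921 = 1.77844 m.

h_p = 1.778 m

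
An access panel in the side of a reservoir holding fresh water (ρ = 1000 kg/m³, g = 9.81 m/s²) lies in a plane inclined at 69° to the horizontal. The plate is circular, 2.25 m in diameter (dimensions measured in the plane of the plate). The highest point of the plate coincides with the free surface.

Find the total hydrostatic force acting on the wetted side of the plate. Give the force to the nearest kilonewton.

γ = ρg = 1000 × 9.81 = 9810 N/m³ = 9.81 kN/m³.
Let θ = 69° be the plate's angle to the horizontal; measure y along the incline from where the plane meets the free surface. Vertical depth h = y·sinθ with sinθ = 0.933580.
The centroid is at the centre, 1.125 m below the top of the plate, so y_c = 1.125 m and h_c = 1.125 × 0.933580 = 1.05028 m.
A = π(1.125)² = 3.97608 m².
Resultant F = γ·h_c·A = 9.81 × 1.05028 × 3.97608 = 40.9665 kN.

F ≈ 41 kN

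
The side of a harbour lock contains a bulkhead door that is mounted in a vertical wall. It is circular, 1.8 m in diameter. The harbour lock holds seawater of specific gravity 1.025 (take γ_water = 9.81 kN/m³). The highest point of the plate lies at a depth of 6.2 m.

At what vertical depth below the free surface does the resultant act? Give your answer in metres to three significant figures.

γ = 1.025 × 9.81 = 10.05525 kN/m³.
The centroid is at the centre, 0.9 m below the top of the plate, so the centroid depth is h_c = 6.2 + 0.9 = 7.1 m.
A = π(0.9)² = 2.54469 m².
Resultant F = γ·h_c·A = 10.05525 × 7.1 × 2.54469 = 181.671 kN.
I_c = πr⁴/4 = π × 0.9⁴/4 = 0.5153 m⁴.
Centre of pressure: y_p = y_c + I_c/(y_c·A) = 7.1 + 0.5153/(7.1 × 2.54469) = 7.1 + 0.0285211 = 7.12852 m along the plane.

h_p = 7.13 m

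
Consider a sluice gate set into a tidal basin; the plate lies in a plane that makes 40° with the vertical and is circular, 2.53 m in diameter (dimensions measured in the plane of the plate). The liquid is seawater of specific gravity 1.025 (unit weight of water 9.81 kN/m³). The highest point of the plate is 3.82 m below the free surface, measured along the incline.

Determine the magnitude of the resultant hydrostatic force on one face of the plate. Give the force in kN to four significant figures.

F ≈ 196.9 kN

γ = 1.025 × 9.81 = 10.05525 kN/m³.
The plate makes 40° with the vertical, i.e. θ = 90° − 40° = 50° to the horizontal. Measuring y along the incline from the free-surface line, vertical depth h = y·sinθ with sinθ = 0.766044.
The centroid is at the centre, 1.265 m below the top of the plate, so y_c = 3.82 + 1.265 = 5.085 m and h_c = 5.085 × 0.766044 = 3.89533 m.
A = π(1.265)² = 5.02726 m².
Resultant F = γ·h_c·A = 10.05525 × 3.89533 × 5.02726 = 196.91 kN.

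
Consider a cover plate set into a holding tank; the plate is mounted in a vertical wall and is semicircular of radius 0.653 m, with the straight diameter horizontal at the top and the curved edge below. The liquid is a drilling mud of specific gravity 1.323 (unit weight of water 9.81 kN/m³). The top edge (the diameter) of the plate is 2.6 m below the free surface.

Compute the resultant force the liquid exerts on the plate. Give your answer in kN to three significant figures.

γ = 1.323 × 9.81 = 12.97863 kN/m³.
The centroid of a semicircle lies 4r/(3π) = 0.277142 m from the diameter, here below the top edge, so the centroid depth is h_c = 2.6 + 0.277142 = 2.87714 m.
A = πr²/2 = π × 0.653²/2 = 0.669802 m².
Resultant F = γ·h_c·A = 12.97863 × 2.87714 × 0.669802 = 25.0113 kN.

F ≈ 25.0 kN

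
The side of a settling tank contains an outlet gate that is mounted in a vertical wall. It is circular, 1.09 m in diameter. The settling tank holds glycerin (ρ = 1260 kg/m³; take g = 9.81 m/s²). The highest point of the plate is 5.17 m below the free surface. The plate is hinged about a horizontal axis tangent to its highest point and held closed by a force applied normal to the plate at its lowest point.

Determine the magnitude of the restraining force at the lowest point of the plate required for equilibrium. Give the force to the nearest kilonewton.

γ = ρg = 1260 × 9.81 / 1000 = 12.3606 kN/m³.
The centroid is at the centre, 0.545 m below the top of the plate, so the centroid depth is h_c = 5.17 + 0.545 = 5.715 m.
A = π(0.545)² = 0.933132 m².
Resultant F = γ·h_c·A = 12.3606 × 5.715 × 0.933132 = 65.9172 kN.
I_c = πr⁴/4 = π × 0.545⁴/4 = 0.0692909 m⁴.
Centre of pressure: y_p = y_c + I_c/(y_c·A) = 5.715 + 0.0692909/(5.715 × 0.933132) = 5.715 + 0.0129932 = 5.72799 m along the plane.
The resultant acts 0.545 + 0.0129932 = 0.557993 m (along the plate) below the hinge at the top edge, so the moment about the hinge is M = F × 0.557993 = 65.9172 × 0.557993 = 36.7813 kN·m.
A normal force at the bottom, 1.09 m from the hinge, must supply this moment: P = 36.7813/1.09 = 33.7443 kN.

P ≈ 34 kN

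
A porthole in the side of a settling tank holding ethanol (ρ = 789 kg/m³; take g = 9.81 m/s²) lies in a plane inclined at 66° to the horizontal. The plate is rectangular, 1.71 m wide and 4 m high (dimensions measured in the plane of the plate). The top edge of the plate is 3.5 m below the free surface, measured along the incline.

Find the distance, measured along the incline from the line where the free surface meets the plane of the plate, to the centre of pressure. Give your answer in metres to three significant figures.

y_p = 5.74 m

γ = ρg = 789 × 9.81 / 1000 = 7.74009 kN/m³.
Let θ = 66° be the plate's angle to the horizontal; measure y along the incline from where the plane meets the free surface. Vertical depth h = y·sinθ with sinθ = 0.913545.
The centroid lies 4/2 = 2 m below the top edge, so y_c = 3.5 + 2 = 5.5 m and h_c = 5.5 × 0.913545 = 5.0245 m.
A = 1.71 × 4 = 6.84 m².
Resultant F = γ·h_c·A = 7.74009 × 5.0245 × 6.84 = 266.008 kN.
I_c = b·h³/12 = 1.71 × 4³/12 = 9.12 m⁴.
Centre of pressure: y_p = y_c + I_c/(y_c·A) = 5.5 + 9.12/(5.5 × 6.84) = 5.5 + 0.242424 = 5.74242 m along the plane.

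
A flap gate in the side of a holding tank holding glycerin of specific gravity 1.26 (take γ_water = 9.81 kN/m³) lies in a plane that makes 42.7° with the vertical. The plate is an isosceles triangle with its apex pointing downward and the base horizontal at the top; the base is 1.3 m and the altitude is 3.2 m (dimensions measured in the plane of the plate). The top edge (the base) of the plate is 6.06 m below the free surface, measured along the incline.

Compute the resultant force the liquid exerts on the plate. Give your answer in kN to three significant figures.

F ≈ 135 kN

γ = 1.26 × 9.81 = 12.3606 kN/m³.
The plate makes 42.7° with the vertical, i.e. θ = 90° − 42.7° = 47.3° to the horizontal. Measuring y along the incline from the free-surface line, vertical depth h = y·sinθ with sinθ = 0.734915.
With the apex down, the centroid sits h/3 = 3.2/3 = 1.06667 m below the base (the top edge), so y_c = 6.06 + 1.06667 = 7.12667 m and h_c = 7.12667 × 0.734915 = 5.2375 m.
A = ½ × 1.3 × 3.2 = 2.08 m².
Resultant F = γ·h_c·A = 12.3606 × 5.2375 × 2.08 = 134.656 kN.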